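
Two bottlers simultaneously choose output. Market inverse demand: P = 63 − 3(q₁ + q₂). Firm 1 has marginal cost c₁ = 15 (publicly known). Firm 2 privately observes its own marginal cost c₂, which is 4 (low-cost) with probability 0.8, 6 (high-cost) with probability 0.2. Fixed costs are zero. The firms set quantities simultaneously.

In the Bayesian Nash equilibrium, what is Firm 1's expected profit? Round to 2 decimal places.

Each type of Firm 2 best-responds to q₁; Firm 1 best-responds to the expected q₂ over Firm 2's types.
Firm 2 with cost c maximizes (63 − 3(q₁+q₂) − c)·q₂, giving q₂(c) = (63 − c − 3q₁)/6.
E[c₂] = 0.8·4 + 0.2·6 = 4.4
Firm 1's FOC against E[q₂] yields q₁ = (63 − 2·15 + E[c₂])/9 = (63 − 30 + 4.4)/9 = 4.15556.
E[P] = 63 − 3·(q₁ + E[q₂]) = 27.4667; Firm 1's expected profit = (E[P] − 15)·q₁ = (27.4667 − 15)·4.15556 = 51.8059.

51.81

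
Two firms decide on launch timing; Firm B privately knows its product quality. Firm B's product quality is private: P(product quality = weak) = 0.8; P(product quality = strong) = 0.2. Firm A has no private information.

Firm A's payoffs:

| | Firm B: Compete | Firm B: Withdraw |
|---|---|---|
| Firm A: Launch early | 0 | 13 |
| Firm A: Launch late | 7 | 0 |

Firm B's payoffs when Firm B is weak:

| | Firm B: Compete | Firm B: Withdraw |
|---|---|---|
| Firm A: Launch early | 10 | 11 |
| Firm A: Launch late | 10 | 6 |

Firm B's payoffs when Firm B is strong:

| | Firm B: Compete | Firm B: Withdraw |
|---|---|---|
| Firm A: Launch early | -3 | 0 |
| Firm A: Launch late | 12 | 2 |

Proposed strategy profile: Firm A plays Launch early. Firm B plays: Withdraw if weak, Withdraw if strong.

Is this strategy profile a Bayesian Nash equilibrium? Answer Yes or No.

Firm A plays Launch early: E[Launch early] = 0.8·(13) + 0.2·(13) = 13; E[Launch late] = 0. Best-responding. ✓
Firm B (product quality weak), facing Launch early: Compete gives 10, Withdraw gives 11. Proposed Withdraw is best. ✓
Firm B (product quality strong), facing Launch early: Compete gives -3, Withdraw gives 0. Proposed Withdraw is best. ✓

Yes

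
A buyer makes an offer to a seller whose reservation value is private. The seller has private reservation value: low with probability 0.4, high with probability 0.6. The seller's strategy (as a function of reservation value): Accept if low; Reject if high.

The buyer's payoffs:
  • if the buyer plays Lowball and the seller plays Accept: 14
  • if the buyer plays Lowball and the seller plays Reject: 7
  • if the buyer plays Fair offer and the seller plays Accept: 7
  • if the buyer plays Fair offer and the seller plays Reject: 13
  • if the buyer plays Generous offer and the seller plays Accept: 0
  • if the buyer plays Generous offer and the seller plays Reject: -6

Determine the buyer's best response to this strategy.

E[Lowball] = 0.4·(14) + 0.6·(7) = 9.8
E[Fair offer] = 0.4·(7) + 0.6·(13) = 10.6
E[Generous offer] = 0.4·(0) + 0.6·(-6) = -3.6
Best response: Fair offer (10.6 is the largest).

Fair offer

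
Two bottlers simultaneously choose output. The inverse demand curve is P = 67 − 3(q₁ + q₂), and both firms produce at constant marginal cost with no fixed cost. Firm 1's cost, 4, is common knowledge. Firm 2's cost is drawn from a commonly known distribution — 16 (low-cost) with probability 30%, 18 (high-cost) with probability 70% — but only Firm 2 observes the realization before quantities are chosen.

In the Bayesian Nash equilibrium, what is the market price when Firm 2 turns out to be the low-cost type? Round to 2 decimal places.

Firm 2 with cost c maximizes (67 − 3(q₁+q₂) − c)·q₂, giving q₂(c) = (67 − c − 3q₁)/6.
E[c₂] = 0.3·16 + 0.7·18 = 17.4
Firm 1's FOC against E[q₂] yields q₁ = (67 − 2·4 + E[c₂])/9 = (67 − 8 + 17.4)/9 = 8.48889.
q₂(low-cost) = 4.25556, so P = 67 − 3·(8.48889 + 4.25556) = 28.7667.

28.77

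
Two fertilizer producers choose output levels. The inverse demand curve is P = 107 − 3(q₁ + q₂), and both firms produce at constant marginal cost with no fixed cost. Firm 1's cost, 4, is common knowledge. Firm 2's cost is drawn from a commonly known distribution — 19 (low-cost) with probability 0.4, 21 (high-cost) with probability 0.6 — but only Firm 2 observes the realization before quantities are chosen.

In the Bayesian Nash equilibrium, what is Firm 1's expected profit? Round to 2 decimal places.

Firm 2 with cost c maximizes (107 − 3(q₁+q₂) − c)·q₂, giving q₂(c) = (107 − c − 3q₁)/6.
E[c₂] = 0.4·19 + 0.6·21 = 20.2
Firm 1's FOC against E[q₂] yields q₁ = (107 − 2·4 + E[c₂])/9 = (107 − 8 + 20.2)/9 = 13.2444.
E[P] = 107 − 3·(q₁ + E[q₂]) = 43.7333; Firm 1's expected profit = (E[P] − 4)·q₁ = (43.7333 − 4)·13.2444 = 526.246.

526.25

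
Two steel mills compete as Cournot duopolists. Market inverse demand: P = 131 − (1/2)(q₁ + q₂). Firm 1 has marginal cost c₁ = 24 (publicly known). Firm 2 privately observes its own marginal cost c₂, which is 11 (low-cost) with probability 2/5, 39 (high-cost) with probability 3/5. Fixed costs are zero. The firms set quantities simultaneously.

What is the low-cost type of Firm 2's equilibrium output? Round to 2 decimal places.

Type-c best response for Firm 2: q₂(c) = (131 − c) − q₁/2.
Firm 1 maximizes expected profit; its first-order condition is 131 − q₁ − (1/2)E[q₂] − 24 = 0.
Substituting E[q₂] and solving: E[c₂] = 27.8, so q₁ = (131 − 2·24 + 27.8)/(3/2) = 73.8667.
q₂(low-cost) = (131 − 11 − (1/2)·73.8667) = 83.0667.

83.07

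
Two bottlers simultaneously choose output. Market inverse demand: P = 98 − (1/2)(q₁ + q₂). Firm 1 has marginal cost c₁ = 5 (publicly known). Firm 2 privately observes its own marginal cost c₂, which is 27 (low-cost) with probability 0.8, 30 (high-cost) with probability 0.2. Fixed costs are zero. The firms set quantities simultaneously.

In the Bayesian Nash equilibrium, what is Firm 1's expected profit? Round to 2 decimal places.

2969.64

Firm 2 with cost c maximizes (98 − (1/2)(q₁+q₂) − c)·q₂, giving q₂(c) = (98 − c − (1/2)q₁).
E[c₂] = 0.8·27 + 0.2·30 = 27.6
Firm 1's FOC against E[q₂] yields q₁ = (98 − 2·5 + E[c₂])/(3/2) = (98 − 10 + 27.6)/(3/2) = 77.0667.
E[P] = 98 − (1/2)·(q₁ + E[q₂]) = 43.5333; Firm 1's expected profit = (E[P] − 5)·q₁ = (43.5333 − 5)·77.0667 = 2969.64.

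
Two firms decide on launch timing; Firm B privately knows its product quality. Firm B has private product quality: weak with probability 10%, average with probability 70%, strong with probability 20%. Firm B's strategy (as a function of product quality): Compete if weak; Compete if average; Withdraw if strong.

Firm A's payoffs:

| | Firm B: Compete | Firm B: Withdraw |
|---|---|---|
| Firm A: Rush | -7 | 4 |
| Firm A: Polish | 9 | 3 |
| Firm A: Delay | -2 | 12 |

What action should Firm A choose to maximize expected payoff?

E[Rush] = 0.1·(-7) + 0.7·(-7) + 0.2·(4) = -4.8
E[Polish] = 0.1·(9) + 0.7·(9) + 0.2·(3) = 7.8
E[Delay] = 0.1·(-2) + 0.7·(-2) + 0.2·(12) = 0.8
Best response: Polish (7.8 is the largest).

Polish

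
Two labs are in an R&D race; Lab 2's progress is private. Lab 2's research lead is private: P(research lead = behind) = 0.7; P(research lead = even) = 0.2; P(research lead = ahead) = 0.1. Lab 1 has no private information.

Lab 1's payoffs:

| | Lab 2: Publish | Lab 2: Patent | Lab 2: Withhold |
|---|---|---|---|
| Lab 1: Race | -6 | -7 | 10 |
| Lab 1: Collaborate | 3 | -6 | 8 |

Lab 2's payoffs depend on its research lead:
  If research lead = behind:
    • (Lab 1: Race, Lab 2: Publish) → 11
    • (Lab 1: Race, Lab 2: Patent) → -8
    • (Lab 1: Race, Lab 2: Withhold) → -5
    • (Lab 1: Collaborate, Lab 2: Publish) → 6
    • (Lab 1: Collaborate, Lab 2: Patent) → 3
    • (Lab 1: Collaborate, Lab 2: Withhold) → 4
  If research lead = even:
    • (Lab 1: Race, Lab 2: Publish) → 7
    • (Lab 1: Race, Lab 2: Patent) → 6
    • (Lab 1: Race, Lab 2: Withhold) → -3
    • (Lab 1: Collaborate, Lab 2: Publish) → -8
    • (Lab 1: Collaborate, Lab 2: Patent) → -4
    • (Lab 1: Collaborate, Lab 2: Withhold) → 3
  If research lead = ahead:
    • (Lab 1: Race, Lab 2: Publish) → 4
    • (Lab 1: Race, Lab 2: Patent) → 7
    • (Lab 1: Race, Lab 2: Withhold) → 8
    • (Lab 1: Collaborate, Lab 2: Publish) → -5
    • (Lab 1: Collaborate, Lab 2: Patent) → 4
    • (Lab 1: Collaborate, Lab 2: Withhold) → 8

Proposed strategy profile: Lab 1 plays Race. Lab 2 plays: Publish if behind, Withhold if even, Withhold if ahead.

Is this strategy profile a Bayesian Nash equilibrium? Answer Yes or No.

A profile is a BNE iff every type of every player is best-responding given beliefs about the other side.
Lab 1 plays Race: E[Race] = 0.7·(-6) + 0.2·(10) + 0.1·(10) = -1.2; E[Collaborate] = 4.5. Not best-responding. ✗
Lab 2 (research lead behind), facing Race: Publish gives 11, Patent gives -8, Withhold gives -5. Proposed Publish is best. ✓
Lab 2 (research lead even), facing Race: Publish gives 7, Patent gives 6, Withhold gives -3. Proposed Withhold is not best — profitable deviation exists. ✗
Lab 2 (research lead ahead), facing Race: Publish gives 4, Patent gives 7, Withhold gives 8. Proposed Withhold is best. ✓

No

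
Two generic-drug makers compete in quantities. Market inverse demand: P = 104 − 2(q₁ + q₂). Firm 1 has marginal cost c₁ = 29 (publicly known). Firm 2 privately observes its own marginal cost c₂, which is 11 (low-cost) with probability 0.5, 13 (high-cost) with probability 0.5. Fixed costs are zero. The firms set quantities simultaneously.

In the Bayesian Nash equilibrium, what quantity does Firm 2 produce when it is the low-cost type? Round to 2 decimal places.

Each type of Firm 2 best-responds to q₁; Firm 1 best-responds to the expected q₂ over Firm 2's types.
Firm 2 with cost c maximizes (104 − 2(q₁+q₂) − c)·q₂, giving q₂(c) = (104 − c − 2q₁)/4.
E[c₂] = 0.5·11 + 0.5·13 = 12
Firm 1's FOC against E[q₂] yields q₁ = (104 − 2·29 + E[c₂])/6 = (104 − 58 + 12)/6 = 9.66667.
q₂(low-cost) = (104 − 11 − 2·9.66667)/4 = 18.4167.

18.42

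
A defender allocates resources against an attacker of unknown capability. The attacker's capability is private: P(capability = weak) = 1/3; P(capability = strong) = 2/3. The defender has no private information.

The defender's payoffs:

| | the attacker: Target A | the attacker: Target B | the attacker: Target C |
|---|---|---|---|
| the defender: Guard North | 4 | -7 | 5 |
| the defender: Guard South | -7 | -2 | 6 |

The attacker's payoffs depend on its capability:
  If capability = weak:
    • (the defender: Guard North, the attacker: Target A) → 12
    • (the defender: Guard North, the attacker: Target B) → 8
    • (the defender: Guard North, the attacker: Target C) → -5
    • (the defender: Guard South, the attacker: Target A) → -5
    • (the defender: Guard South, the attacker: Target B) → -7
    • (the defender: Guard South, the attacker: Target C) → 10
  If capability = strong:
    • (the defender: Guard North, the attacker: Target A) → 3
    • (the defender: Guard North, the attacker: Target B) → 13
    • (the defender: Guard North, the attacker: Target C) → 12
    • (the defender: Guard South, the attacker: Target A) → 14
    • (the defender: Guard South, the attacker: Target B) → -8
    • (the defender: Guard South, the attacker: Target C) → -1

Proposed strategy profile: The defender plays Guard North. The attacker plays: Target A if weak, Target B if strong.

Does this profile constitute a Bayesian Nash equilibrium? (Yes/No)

Yes

The defender plays Guard North: E[Guard North] = 1/3·(4) + 2/3·(-7) = -10/3; E[Guard South] = -11/3. Best-responding. ✓
The attacker (capability weak), facing Guard North: Target A gives 12, Target B gives 8, Target C gives -5. Proposed Target A is best. ✓
The attacker (capability strong), facing Guard North: Target A gives 3, Target B gives 13, Target C gives 12. Proposed Target B is best. ✓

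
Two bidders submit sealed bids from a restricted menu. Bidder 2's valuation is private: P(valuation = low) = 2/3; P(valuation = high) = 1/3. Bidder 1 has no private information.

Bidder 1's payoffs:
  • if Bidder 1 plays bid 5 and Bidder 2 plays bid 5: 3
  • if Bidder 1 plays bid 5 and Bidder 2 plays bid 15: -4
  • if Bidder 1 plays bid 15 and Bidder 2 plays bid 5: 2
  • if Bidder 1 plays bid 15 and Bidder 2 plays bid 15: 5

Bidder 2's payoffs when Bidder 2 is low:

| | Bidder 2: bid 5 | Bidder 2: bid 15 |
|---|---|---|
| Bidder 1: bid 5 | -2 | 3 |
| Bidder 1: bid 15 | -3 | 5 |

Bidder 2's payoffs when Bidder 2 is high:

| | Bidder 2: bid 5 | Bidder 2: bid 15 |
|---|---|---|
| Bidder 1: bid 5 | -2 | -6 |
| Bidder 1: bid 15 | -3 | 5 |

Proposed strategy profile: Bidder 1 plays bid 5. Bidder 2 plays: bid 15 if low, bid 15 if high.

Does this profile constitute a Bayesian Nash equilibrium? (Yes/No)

No

A profile is a BNE iff every type of every player is best-responding given beliefs about the other side.
Bidder 1 plays bid 5: E[bid 5] = 2/3·(-4) + 1/3·(-4) = -4; E[bid 15] = 5. Not best-responding. ✗
Bidder 2 (valuation low), facing bid 5: bid 5 gives -2, bid 15 gives 3. Proposed bid 15 is best. ✓
Bidder 2 (valuation high), facing bid 5: bid 5 gives -2, bid 15 gives -6. Proposed bid 15 is not best — profitable deviation exists. ✗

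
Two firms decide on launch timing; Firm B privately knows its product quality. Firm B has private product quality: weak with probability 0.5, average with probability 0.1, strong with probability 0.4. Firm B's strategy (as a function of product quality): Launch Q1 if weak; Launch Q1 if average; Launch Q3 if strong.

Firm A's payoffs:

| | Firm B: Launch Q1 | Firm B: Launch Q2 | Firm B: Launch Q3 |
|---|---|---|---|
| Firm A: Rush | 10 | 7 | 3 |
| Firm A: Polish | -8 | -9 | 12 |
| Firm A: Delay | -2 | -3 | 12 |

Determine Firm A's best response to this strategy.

Rush

Compute Firm A's expected payoff for each action, taking the expectation over Firm B's type.
E[Rush] = 0.5·(10) + 0.1·(10) + 0.4·(3) = 7.2
E[Polish] = 0.5·(-8) + 0.1·(-8) + 0.4·(12) = 0
E[Delay] = 0.5·(-2) + 0.1·(-2) + 0.4·(12) = 3.6
Best response: Rush (7.2 is the largest).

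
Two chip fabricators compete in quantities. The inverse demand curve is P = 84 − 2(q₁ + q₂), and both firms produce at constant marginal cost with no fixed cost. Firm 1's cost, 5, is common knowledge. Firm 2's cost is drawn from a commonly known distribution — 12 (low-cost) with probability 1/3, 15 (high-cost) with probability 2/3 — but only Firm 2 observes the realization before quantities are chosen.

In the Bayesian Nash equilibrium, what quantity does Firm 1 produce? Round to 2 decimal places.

Firm 2 with cost c maximizes (84 − 2(q₁+q₂) − c)·q₂, giving q₂(c) = (84 − c − 2q₁)/4.
E[c₂] = 1/3·12 + 2/3·15 = 14
Firm 1's FOC against E[q₂] yields q₁ = (84 − 2·5 + E[c₂])/6 = (84 − 10 + 14)/6 = 14.6667.

14.67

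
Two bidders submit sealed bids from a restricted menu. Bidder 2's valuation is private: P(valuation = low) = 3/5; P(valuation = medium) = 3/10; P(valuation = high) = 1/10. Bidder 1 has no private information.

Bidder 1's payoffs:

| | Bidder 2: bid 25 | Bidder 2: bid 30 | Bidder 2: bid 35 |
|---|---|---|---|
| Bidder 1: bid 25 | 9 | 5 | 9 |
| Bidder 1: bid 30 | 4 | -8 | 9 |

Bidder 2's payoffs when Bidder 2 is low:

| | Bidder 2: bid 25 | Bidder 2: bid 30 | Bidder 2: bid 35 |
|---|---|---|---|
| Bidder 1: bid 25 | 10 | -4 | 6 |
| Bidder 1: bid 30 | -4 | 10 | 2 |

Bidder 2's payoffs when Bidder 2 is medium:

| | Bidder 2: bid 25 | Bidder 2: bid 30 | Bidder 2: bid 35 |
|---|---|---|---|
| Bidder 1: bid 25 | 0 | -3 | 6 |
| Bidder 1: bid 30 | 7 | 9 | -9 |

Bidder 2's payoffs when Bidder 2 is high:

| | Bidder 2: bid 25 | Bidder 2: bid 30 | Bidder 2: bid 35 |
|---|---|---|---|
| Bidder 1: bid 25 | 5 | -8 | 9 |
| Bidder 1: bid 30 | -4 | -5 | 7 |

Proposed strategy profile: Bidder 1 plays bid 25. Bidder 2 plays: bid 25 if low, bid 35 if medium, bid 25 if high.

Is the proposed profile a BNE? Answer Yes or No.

No

A profile is a BNE iff every type of every player is best-responding given beliefs about the other side.
Bidder 1 plays bid 25: E[bid 25] = 3/5·(9) + 3/10·(9) + 1/10·(9) = 9; E[bid 30] = 11/2. Best-responding. ✓
Bidder 2 (valuation low), facing bid 25: bid 25 gives 10, bid 30 gives -4, bid 35 gives 6. Proposed bid 25 is best. ✓
Bidder 2 (valuation medium), facing bid 25: bid 25 gives 0, bid 30 gives -3, bid 35 gives 6. Proposed bid 35 is best. ✓
Bidder 2 (valuation high), facing bid 25: bid 25 gives 5, bid 30 gives -8, bid 35 gives 9. Proposed bid 25 is not best — profitable deviation exists. ✗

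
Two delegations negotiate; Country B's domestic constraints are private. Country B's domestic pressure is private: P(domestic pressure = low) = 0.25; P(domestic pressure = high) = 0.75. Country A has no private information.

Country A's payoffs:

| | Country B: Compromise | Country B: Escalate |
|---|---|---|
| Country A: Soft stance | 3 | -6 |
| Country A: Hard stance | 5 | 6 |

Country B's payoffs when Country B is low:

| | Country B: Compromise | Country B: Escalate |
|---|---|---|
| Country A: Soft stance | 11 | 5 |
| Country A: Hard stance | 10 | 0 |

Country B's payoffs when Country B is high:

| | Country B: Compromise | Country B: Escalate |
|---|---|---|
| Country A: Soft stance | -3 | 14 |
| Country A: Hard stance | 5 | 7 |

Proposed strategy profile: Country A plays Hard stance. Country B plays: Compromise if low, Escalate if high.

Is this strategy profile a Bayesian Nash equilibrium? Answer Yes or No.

A profile is a BNE iff every type of every player is best-responding given beliefs about the other side.
Country A plays Hard stance: E[Hard stance] = 0.25·(5) + 0.75·(6) = 5.75; E[Soft stance] = -3.75. Best-responding. ✓
Country B (domestic pressure low), facing Hard stance: Compromise gives 10, Escalate gives 0. Proposed Compromise is best. ✓
Country B (domestic pressure high), facing Hard stance: Compromise gives 5, Escalate gives 7. Proposed Escalate is best. ✓

Yes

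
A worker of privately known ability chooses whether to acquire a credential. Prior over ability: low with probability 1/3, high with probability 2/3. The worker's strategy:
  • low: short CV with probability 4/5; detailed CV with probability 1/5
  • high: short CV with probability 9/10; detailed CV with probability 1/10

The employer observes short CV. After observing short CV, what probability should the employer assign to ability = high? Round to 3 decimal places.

P(short CV) = (1/3)·(4/5) + (2/3)·(9/10) = 13/15
P(high | short CV) = ((2/3)·(9/10)) / (13/15) = (3/5) / (13/15) = 9/13

0.692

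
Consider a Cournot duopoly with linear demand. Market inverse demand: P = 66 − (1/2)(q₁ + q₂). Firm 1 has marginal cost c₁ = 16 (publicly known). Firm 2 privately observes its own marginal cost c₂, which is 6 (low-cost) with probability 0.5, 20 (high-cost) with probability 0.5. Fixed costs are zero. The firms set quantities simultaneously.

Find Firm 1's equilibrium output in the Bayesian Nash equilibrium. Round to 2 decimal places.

31.33

Firm 2 with cost c maximizes (66 − (1/2)(q₁+q₂) − c)·q₂, giving q₂(c) = (66 − c − (1/2)q₁).
E[c₂] = 0.5·6 + 0.5·20 = 13
Firm 1's FOC against E[q₂] yields q₁ = (66 − 2·16 + E[c₂])/(3/2) = (66 − 32 + 13)/(3/2) = 31.3333.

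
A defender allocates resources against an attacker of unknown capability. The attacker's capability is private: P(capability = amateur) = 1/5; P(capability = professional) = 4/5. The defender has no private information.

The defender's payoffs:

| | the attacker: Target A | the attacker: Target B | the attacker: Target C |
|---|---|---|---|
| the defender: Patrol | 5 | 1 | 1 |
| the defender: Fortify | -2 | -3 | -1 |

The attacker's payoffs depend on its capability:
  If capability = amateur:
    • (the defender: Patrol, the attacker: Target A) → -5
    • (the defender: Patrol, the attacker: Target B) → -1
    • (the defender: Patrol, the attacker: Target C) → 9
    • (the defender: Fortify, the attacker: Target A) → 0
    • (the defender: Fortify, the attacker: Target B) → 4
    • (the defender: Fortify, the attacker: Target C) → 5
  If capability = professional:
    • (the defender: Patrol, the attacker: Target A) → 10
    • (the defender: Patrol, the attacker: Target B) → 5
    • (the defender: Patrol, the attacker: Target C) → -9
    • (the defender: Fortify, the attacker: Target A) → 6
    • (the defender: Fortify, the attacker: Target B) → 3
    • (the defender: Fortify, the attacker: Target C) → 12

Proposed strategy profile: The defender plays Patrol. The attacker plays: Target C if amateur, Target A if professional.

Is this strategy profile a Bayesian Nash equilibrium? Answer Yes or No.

Yes

A profile is a BNE iff every type of every player is best-responding given beliefs about the other side.
The defender plays Patrol: E[Patrol] = 1/5·(1) + 4/5·(5) = 21/5; E[Fortify] = -9/5. Best-responding. ✓
The attacker (capability amateur), facing Patrol: Target A gives -5, Target B gives -1, Target C gives 9. Proposed Target C is best. ✓
The attacker (capability professional), facing Patrol: Target A gives 10, Target B gives 5, Target C gives -9. Proposed Target A is best. ✓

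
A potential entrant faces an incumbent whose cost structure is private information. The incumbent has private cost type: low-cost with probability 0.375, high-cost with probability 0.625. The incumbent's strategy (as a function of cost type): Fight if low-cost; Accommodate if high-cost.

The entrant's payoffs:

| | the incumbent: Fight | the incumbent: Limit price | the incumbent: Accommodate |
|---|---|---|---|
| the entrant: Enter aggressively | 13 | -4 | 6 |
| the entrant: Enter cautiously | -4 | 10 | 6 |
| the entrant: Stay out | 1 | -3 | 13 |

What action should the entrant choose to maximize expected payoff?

Enter aggressively

Compute the entrant's expected payoff for each action, taking the expectation over the incumbent's type.
E[Enter aggressively] = 0.375·(13) + 0.625·(6) = 8.625
E[Enter cautiously] = 0.375·(-4) + 0.625·(6) = 2.25
E[Stay out] = 0.375·(1) + 0.625·(13) = 8.5
Best response: Enter aggressively (8.625 is the largest).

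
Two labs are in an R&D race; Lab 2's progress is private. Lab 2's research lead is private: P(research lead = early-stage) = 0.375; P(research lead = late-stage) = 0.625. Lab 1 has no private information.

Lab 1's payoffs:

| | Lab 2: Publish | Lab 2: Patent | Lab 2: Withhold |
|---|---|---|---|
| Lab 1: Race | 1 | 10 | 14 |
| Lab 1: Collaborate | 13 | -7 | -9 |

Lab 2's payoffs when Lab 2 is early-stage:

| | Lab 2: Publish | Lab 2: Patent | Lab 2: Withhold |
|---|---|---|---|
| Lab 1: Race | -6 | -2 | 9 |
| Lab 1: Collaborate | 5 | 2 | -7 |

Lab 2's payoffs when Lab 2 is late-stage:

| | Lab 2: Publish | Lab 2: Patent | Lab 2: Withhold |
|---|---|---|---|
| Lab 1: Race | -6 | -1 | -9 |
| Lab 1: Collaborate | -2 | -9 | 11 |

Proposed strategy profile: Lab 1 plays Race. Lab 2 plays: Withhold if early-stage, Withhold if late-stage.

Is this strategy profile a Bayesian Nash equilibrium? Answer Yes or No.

Lab 1 plays Race: E[Race] = 0.375·(14) + 0.625·(14) = 14; E[Collaborate] = -9. Best-responding. ✓
Lab 2 (research lead early-stage), facing Race: Publish gives -6, Patent gives -2, Withhold gives 9. Proposed Withhold is best. ✓
Lab 2 (research lead late-stage), facing Race: Publish gives -6, Patent gives -1, Withhold gives -9. Proposed Withhold is not best — profitable deviation exists. ✗

No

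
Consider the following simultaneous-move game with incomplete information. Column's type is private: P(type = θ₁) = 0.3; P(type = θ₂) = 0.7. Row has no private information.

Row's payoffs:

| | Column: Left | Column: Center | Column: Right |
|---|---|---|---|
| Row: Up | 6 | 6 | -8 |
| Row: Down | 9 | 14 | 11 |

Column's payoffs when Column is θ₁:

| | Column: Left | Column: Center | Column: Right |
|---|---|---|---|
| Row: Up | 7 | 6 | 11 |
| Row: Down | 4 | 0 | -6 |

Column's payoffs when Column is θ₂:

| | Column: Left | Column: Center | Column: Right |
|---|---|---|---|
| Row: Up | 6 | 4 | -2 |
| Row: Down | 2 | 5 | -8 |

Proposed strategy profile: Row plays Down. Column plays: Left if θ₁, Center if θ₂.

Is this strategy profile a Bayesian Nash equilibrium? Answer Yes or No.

Row plays Down: E[Down] = 0.3·(9) + 0.7·(14) = 12.5; E[Up] = 6. Best-responding. ✓
Column (type θ₁), facing Down: Left gives 4, Center gives 0, Right gives -6. Proposed Left is best. ✓
Column (type θ₂), facing Down: Left gives 2, Center gives 5, Right gives -8. Proposed Center is best. ✓

Yes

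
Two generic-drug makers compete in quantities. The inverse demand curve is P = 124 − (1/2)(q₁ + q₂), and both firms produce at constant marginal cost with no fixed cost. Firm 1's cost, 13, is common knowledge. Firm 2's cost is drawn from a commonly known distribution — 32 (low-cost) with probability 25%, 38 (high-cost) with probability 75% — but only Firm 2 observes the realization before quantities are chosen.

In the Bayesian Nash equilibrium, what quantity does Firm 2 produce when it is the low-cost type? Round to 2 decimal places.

Type-c best response for Firm 2: q₂(c) = (124 − c) − q₁/2.
Firm 1 maximizes expected profit; its first-order condition is 124 − q₁ − (1/2)E[q₂] − 13 = 0.
Substituting E[q₂] and solving: E[c₂] = 36.5, so q₁ = (124 − 2·13 + 36.5)/(3/2) = 89.6667.
q₂(low-cost) = (124 − 32 − (1/2)·89.6667) = 47.1667.

47.17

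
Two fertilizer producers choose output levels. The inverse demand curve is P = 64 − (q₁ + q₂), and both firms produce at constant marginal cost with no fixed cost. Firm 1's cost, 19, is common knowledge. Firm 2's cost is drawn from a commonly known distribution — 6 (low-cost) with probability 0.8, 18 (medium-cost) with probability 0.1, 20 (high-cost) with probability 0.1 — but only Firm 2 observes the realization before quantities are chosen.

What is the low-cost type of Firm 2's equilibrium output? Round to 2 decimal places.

23.23

Type-c best response for Firm 2: q₂(c) = (64 − c)/2 − q₁/2.
Firm 1 maximizes expected profit; its first-order condition is 64 − 2q₁ − E[q₂] − 19 = 0.
Substituting E[q₂] and solving: E[c₂] = 8.6, so q₁ = (64 − 2·19 + 8.6)/3 = 11.5333.
q₂(low-cost) = (64 − 6 − 11.5333)/2 = 23.2333.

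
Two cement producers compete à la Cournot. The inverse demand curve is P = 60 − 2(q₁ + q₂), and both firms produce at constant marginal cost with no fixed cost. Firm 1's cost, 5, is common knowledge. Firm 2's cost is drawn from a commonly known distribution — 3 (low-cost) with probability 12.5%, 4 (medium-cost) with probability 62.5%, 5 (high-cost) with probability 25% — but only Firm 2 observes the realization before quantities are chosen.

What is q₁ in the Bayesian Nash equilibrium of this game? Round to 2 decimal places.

9.02

Type-c best response for Firm 2: q₂(c) = (60 − c)/4 − q₁/2.
Firm 1 maximizes expected profit; its first-order condition is 60 − 4q₁ − 2E[q₂] − 5 = 0.
Substituting E[q₂] and solving: E[c₂] = 4.125, so q₁ = (60 − 2·5 + 4.125)/6 = 9.02083.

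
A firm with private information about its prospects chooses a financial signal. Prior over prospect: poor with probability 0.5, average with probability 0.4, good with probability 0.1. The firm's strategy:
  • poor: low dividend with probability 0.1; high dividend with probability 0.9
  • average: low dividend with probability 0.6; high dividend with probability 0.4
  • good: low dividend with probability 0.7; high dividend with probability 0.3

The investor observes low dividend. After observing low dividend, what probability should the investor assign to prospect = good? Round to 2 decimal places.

0.19

P(low dividend) = 0.5·0.1 + 0.4·0.6 + 0.1·0.7 = 0.36
P(good | low dividend) = (0.1·0.7) / 0.36 = 0.07 / 0.36 = 0.194444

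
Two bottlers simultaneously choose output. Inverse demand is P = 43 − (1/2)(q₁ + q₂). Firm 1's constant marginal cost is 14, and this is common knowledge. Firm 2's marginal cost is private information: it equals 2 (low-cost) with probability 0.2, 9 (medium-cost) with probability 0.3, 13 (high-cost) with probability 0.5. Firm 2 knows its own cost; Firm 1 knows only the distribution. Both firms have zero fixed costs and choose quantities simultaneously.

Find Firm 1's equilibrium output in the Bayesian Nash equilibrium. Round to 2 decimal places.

Type-c best response for Firm 2: q₂(c) = (43 − c) − q₁/2.
Firm 1 maximizes expected profit; its first-order condition is 43 − q₁ − (1/2)E[q₂] − 14 = 0.
Substituting E[q₂] and solving: E[c₂] = 9.6, so q₁ = (43 − 2·14 + 9.6)/(3/2) = 16.4.

16.40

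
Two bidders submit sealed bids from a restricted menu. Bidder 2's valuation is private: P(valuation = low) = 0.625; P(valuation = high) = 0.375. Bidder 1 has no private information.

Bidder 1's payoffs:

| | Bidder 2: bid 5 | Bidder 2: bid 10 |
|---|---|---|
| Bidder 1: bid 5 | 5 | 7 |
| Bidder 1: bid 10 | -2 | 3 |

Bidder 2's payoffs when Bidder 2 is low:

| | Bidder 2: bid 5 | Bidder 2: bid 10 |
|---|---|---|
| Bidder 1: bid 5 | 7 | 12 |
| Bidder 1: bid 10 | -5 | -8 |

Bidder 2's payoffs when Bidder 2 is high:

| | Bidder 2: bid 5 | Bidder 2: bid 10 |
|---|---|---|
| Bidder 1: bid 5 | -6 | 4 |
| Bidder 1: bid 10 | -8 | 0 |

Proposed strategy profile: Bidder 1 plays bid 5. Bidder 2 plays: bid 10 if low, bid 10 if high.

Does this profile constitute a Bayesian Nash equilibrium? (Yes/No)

Bidder 1 plays bid 5: E[bid 5] = 0.625·(7) + 0.375·(7) = 7; E[bid 10] = 3. Best-responding. ✓
Bidder 2 (valuation low), facing bid 5: bid 5 gives 7, bid 10 gives 12. Proposed bid 10 is best. ✓
Bidder 2 (valuation high), facing bid 5: bid 5 gives -6, bid 10 gives 4. Proposed bid 10 is best. ✓

Yes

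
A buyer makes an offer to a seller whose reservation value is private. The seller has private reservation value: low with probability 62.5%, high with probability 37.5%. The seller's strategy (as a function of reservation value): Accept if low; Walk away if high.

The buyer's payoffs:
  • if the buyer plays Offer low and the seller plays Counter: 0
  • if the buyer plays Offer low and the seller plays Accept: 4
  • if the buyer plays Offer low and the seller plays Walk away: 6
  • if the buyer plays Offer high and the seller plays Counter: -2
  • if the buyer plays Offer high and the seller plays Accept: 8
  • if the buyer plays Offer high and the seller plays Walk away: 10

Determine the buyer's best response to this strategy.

Offer high

E[Offer low] = 0.625·(4) + 0.375·(6) = 4.75
E[Offer high] = 0.625·(8) + 0.375·(10) = 8.75
Best response: Offer high (8.75 is the largest).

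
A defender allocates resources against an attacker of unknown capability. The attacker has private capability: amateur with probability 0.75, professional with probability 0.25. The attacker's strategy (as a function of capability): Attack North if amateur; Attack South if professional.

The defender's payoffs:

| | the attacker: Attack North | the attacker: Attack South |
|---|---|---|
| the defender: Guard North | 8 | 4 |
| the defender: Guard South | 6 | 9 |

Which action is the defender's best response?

E[Guard North] = 0.75·(8) + 0.25·(4) = 7
E[Guard South] = 0.75·(6) + 0.25·(9) = 6.75
Best response: Guard North (7 is the largest).

Guard North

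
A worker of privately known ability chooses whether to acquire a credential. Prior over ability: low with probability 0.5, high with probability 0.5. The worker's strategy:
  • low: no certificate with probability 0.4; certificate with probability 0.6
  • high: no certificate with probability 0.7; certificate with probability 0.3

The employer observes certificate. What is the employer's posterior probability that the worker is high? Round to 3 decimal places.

0.333

P(certificate) = 0.5·0.6 + 0.5·0.3 = 0.45
P(high | certificate) = (0.5·0.3) / 0.45 = 0.15 / 0.45 = 0.333333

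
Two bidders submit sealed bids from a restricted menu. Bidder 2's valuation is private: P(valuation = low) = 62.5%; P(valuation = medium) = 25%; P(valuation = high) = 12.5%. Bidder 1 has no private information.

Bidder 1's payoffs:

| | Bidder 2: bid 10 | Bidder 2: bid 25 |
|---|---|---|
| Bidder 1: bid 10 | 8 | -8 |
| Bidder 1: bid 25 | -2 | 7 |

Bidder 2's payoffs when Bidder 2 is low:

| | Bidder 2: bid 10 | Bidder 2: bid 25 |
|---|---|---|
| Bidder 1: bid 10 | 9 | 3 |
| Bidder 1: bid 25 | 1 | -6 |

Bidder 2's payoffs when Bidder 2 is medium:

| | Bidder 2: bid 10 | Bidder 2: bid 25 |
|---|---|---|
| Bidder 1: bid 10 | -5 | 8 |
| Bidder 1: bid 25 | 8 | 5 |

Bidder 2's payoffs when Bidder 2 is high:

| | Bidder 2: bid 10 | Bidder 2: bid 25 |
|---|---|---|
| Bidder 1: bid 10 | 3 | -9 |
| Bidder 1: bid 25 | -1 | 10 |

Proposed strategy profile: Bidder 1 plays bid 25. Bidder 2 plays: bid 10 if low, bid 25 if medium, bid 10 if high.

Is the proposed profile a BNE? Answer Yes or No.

No

Bidder 1 plays bid 25: E[bid 25] = 0.625·(-2) + 0.25·(7) + 0.125·(-2) = 0.25; E[bid 10] = 4. Not best-responding. ✗
Bidder 2 (valuation low), facing bid 25: bid 10 gives 1, bid 25 gives -6. Proposed bid 10 is best. ✓
Bidder 2 (valuation medium), facing bid 25: bid 10 gives 8, bid 25 gives 5. Proposed bid 25 is not best — profitable deviation exists. ✗
Bidder 2 (valuation high), facing bid 25: bid 10 gives -1, bid 25 gives 10. Proposed bid 10 is not best — profitable deviation exists. ✗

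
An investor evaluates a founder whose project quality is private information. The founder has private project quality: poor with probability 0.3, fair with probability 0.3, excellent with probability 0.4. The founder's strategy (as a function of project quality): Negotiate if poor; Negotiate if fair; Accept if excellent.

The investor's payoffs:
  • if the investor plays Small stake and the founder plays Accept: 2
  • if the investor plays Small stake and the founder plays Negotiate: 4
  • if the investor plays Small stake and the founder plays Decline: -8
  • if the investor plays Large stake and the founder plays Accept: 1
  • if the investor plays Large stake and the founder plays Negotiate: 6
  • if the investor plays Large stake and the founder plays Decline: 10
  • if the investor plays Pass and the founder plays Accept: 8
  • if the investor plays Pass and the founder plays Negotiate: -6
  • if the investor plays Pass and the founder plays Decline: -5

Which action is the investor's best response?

E[Small stake] = 0.3·(4) + 0.3·(4) + 0.4·(2) = 3.2
E[Large stake] = 0.3·(6) + 0.3·(6) + 0.4·(1) = 4
E[Pass] = 0.3·(-6) + 0.3·(-6) + 0.4·(8) = -0.4
Best response: Large stake (4 is the largest).

Large stake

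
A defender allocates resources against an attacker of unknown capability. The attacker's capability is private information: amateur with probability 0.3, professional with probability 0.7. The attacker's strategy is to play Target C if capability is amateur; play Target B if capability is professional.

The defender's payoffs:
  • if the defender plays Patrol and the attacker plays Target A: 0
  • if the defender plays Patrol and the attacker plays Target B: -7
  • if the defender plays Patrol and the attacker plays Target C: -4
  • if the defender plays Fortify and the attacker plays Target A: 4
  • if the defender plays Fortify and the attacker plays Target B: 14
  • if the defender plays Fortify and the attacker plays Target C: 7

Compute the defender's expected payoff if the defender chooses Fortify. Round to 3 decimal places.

11.900

E[Fortify] = 0.3·7 + 0.7·14 = 2.1 + 9.8 = 11.9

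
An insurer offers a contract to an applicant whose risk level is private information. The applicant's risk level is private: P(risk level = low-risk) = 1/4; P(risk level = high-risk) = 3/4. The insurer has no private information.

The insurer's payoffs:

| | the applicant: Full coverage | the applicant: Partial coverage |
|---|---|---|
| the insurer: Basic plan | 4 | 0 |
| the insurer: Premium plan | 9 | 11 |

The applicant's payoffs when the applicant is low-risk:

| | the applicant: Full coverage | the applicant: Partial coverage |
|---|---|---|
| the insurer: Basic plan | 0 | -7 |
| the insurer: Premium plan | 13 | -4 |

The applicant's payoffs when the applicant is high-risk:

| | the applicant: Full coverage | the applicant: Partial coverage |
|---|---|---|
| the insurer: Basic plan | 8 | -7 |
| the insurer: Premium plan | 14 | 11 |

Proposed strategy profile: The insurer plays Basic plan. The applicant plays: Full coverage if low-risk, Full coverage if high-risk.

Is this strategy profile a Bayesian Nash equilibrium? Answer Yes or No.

No

The insurer plays Basic plan: E[Basic plan] = 1/4·(4) + 3/4·(4) = 4; E[Premium plan] = 9. Not best-responding. ✗
The applicant (risk level low-risk), facing Basic plan: Full coverage gives 0, Partial coverage gives -7. Proposed Full coverage is best. ✓
The applicant (risk level high-risk), facing Basic plan: Full coverage gives 8, Partial coverage gives -7. Proposed Full coverage is best. ✓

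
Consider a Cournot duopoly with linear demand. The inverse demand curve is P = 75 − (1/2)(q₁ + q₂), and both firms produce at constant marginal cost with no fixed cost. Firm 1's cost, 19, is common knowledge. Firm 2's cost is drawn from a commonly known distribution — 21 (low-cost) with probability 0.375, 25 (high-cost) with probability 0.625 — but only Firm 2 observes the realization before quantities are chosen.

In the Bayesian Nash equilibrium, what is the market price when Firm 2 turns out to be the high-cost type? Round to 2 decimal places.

Type-c best response for Firm 2: q₂(c) = (75 − c) − q₁/2.
Firm 1 maximizes expected profit; its first-order condition is 75 − q₁ − (1/2)E[q₂] − 19 = 0.
Substituting E[q₂] and solving: E[c₂] = 23.5, so q₁ = (75 − 2·19 + 23.5)/(3/2) = 40.3333.
q₂(high-cost) = 29.8333, so P = 75 − (1/2)·(40.3333 + 29.8333) = 39.9167.

39.92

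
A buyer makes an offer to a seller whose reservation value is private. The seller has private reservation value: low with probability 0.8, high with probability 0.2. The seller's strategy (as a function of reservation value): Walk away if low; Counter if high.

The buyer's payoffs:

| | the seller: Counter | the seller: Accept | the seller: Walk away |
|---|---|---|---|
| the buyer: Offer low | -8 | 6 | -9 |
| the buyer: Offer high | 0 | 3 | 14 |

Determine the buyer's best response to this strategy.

Offer high

E[Offer low] = 0.8·(-9) + 0.2·(-8) = -8.8
E[Offer high] = 0.8·(14) + 0.2·(0) = 11.2
Best response: Offer high (11.2 is the largest).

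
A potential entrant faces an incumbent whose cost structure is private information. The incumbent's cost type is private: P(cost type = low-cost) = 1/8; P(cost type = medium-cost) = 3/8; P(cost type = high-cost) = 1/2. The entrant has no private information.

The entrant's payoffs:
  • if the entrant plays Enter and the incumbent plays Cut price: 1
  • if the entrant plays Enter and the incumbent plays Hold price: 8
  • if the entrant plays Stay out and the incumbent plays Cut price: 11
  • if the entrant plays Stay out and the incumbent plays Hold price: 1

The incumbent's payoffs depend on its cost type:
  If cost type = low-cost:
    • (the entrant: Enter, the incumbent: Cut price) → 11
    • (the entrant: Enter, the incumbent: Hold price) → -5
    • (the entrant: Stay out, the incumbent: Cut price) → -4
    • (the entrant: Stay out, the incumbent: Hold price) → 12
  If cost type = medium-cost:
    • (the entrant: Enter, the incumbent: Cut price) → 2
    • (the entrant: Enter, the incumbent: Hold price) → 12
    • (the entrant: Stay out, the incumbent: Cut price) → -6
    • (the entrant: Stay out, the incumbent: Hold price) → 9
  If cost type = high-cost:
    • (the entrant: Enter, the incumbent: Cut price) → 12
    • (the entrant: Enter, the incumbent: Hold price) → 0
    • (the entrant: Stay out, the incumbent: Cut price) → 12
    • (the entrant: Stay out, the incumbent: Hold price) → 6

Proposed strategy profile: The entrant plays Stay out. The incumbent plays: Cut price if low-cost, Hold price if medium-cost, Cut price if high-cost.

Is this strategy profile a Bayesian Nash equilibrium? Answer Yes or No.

A profile is a BNE iff every type of every player is best-responding given beliefs about the other side.
The entrant plays Stay out: E[Stay out] = 1/8·(11) + 3/8·(1) + 1/2·(11) = 29/4; E[Enter] = 29/8. Best-responding. ✓
The incumbent (cost type low-cost), facing Stay out: Cut price gives -4, Hold price gives 12. Proposed Cut price is not best — profitable deviation exists. ✗
The incumbent (cost type medium-cost), facing Stay out: Cut price gives -6, Hold price gives 9. Proposed Hold price is best. ✓
The incumbent (cost type high-cost), facing Stay out: Cut price gives 12, Hold price gives 6. Proposed Cut price is best. ✓

No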